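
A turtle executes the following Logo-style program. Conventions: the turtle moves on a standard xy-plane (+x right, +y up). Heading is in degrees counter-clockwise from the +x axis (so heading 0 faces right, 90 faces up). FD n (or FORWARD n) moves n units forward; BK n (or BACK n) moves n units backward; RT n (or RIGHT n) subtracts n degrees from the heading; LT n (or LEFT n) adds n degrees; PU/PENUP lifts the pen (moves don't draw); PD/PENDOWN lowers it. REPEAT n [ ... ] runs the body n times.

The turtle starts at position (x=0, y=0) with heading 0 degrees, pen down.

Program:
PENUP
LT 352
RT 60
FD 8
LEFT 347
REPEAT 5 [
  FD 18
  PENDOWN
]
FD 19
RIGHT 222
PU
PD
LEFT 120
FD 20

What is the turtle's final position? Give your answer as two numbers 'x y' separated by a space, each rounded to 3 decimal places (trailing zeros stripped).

Answer: 0.076 -114.029

Derivation:
Executing turtle program step by step:
Start: pos=(0,0), heading=0, pen down
PU: pen up
LT 352: heading 0 -> 352
RT 60: heading 352 -> 292
FD 8: (0,0) -> (2.997,-7.417) [heading=292, move]
LT 347: heading 292 -> 279
REPEAT 5 [
  -- iteration 1/5 --
  FD 18: (2.997,-7.417) -> (5.813,-25.196) [heading=279, move]
  PD: pen down
  -- iteration 2/5 --
  FD 18: (5.813,-25.196) -> (8.628,-42.974) [heading=279, draw]
  PD: pen down
  -- iteration 3/5 --
  FD 18: (8.628,-42.974) -> (11.444,-60.753) [heading=279, draw]
  PD: pen down
  -- iteration 4/5 --
  FD 18: (11.444,-60.753) -> (14.26,-78.531) [heading=279, draw]
  PD: pen down
  -- iteration 5/5 --
  FD 18: (14.26,-78.531) -> (17.076,-96.309) [heading=279, draw]
  PD: pen down
]
FD 19: (17.076,-96.309) -> (20.048,-115.075) [heading=279, draw]
RT 222: heading 279 -> 57
PU: pen up
PD: pen down
LT 120: heading 57 -> 177
FD 20: (20.048,-115.075) -> (0.076,-114.029) [heading=177, draw]
Final: pos=(0.076,-114.029), heading=177, 6 segment(s) drawn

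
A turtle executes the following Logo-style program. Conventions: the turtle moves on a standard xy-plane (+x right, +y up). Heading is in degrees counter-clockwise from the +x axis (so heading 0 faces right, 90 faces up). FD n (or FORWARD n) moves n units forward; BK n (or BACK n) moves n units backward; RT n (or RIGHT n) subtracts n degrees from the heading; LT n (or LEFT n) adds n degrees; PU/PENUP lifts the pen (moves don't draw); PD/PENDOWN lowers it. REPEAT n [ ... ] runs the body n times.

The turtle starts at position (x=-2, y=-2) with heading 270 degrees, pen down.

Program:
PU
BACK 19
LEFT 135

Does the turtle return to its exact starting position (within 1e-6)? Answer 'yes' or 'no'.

Executing turtle program step by step:
Start: pos=(-2,-2), heading=270, pen down
PU: pen up
BK 19: (-2,-2) -> (-2,17) [heading=270, move]
LT 135: heading 270 -> 45
Final: pos=(-2,17), heading=45, 0 segment(s) drawn

Start position: (-2, -2)
Final position: (-2, 17)
Distance = 19; >= 1e-6 -> NOT closed

Answer: no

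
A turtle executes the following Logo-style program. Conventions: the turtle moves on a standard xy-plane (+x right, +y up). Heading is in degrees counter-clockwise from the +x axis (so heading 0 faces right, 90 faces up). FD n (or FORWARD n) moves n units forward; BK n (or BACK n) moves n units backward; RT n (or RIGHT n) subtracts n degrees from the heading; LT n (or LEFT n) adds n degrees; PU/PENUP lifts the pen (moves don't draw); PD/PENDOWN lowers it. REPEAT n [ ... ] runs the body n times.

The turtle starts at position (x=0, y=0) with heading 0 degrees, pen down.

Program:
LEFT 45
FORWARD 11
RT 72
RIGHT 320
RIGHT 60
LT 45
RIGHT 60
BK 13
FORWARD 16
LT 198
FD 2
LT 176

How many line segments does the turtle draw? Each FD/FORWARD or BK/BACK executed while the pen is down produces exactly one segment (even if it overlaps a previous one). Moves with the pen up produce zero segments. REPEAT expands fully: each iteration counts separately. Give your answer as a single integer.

Executing turtle program step by step:
Start: pos=(0,0), heading=0, pen down
LT 45: heading 0 -> 45
FD 11: (0,0) -> (7.778,7.778) [heading=45, draw]
RT 72: heading 45 -> 333
RT 320: heading 333 -> 13
RT 60: heading 13 -> 313
LT 45: heading 313 -> 358
RT 60: heading 358 -> 298
BK 13: (7.778,7.778) -> (1.675,19.256) [heading=298, draw]
FD 16: (1.675,19.256) -> (9.187,5.129) [heading=298, draw]
LT 198: heading 298 -> 136
FD 2: (9.187,5.129) -> (7.748,6.519) [heading=136, draw]
LT 176: heading 136 -> 312
Final: pos=(7.748,6.519), heading=312, 4 segment(s) drawn
Segments drawn: 4

Answer: 4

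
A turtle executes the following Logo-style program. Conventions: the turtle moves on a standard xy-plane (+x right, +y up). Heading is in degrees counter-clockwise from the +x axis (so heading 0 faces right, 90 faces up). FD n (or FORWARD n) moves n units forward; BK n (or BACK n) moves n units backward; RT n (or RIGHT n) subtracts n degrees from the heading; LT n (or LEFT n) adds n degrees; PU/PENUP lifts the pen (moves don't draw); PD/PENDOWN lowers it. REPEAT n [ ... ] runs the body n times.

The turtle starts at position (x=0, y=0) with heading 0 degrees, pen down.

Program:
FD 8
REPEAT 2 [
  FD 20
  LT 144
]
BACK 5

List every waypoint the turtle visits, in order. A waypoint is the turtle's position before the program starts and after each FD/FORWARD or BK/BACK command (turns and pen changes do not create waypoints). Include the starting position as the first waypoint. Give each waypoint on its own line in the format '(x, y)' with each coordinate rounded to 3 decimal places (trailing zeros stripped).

Answer: (0, 0)
(8, 0)
(28, 0)
(11.82, 11.756)
(10.275, 16.511)

Derivation:
Executing turtle program step by step:
Start: pos=(0,0), heading=0, pen down
FD 8: (0,0) -> (8,0) [heading=0, draw]
REPEAT 2 [
  -- iteration 1/2 --
  FD 20: (8,0) -> (28,0) [heading=0, draw]
  LT 144: heading 0 -> 144
  -- iteration 2/2 --
  FD 20: (28,0) -> (11.82,11.756) [heading=144, draw]
  LT 144: heading 144 -> 288
]
BK 5: (11.82,11.756) -> (10.275,16.511) [heading=288, draw]
Final: pos=(10.275,16.511), heading=288, 4 segment(s) drawn
Waypoints (5 total):
(0, 0)
(8, 0)
(28, 0)
(11.82, 11.756)
(10.275, 16.511)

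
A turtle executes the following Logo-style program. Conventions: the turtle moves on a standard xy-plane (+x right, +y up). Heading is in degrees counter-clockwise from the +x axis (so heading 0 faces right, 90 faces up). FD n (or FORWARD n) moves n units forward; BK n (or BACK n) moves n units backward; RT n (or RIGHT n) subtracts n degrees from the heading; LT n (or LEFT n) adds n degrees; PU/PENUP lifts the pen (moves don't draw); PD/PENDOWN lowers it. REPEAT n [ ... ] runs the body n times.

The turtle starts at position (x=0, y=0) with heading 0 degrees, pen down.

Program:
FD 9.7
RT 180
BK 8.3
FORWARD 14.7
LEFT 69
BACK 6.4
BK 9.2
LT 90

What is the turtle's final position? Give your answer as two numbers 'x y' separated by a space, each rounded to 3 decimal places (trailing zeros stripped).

Executing turtle program step by step:
Start: pos=(0,0), heading=0, pen down
FD 9.7: (0,0) -> (9.7,0) [heading=0, draw]
RT 180: heading 0 -> 180
BK 8.3: (9.7,0) -> (18,0) [heading=180, draw]
FD 14.7: (18,0) -> (3.3,0) [heading=180, draw]
LT 69: heading 180 -> 249
BK 6.4: (3.3,0) -> (5.594,5.975) [heading=249, draw]
BK 9.2: (5.594,5.975) -> (8.891,14.564) [heading=249, draw]
LT 90: heading 249 -> 339
Final: pos=(8.891,14.564), heading=339, 5 segment(s) drawn

Answer: 8.891 14.564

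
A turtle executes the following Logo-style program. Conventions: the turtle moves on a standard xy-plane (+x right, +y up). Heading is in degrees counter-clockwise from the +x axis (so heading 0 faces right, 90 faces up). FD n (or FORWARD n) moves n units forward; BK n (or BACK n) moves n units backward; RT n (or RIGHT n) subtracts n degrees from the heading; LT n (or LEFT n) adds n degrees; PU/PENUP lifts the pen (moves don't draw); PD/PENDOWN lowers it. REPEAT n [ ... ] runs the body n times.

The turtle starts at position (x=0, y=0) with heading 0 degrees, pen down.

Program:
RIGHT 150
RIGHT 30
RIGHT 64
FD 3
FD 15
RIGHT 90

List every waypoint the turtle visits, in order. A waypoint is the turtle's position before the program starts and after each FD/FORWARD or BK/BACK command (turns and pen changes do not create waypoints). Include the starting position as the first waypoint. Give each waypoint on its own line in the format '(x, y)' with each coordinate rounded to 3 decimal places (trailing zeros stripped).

Answer: (0, 0)
(-1.315, 2.696)
(-7.891, 16.178)

Derivation:
Executing turtle program step by step:
Start: pos=(0,0), heading=0, pen down
RT 150: heading 0 -> 210
RT 30: heading 210 -> 180
RT 64: heading 180 -> 116
FD 3: (0,0) -> (-1.315,2.696) [heading=116, draw]
FD 15: (-1.315,2.696) -> (-7.891,16.178) [heading=116, draw]
RT 90: heading 116 -> 26
Final: pos=(-7.891,16.178), heading=26, 2 segment(s) drawn
Waypoints (3 total):
(0, 0)
(-1.315, 2.696)
(-7.891, 16.178)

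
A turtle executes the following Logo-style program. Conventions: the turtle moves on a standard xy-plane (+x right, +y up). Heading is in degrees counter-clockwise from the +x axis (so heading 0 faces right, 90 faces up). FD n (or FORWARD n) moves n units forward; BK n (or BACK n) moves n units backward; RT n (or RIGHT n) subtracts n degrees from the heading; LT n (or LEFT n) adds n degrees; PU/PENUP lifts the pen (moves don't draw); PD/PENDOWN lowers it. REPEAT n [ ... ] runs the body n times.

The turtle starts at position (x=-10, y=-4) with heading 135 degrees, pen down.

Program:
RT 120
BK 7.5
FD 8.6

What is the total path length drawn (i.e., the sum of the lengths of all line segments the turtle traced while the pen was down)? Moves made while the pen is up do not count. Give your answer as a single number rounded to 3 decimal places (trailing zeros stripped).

Answer: 16.1

Derivation:
Executing turtle program step by step:
Start: pos=(-10,-4), heading=135, pen down
RT 120: heading 135 -> 15
BK 7.5: (-10,-4) -> (-17.244,-5.941) [heading=15, draw]
FD 8.6: (-17.244,-5.941) -> (-8.937,-3.715) [heading=15, draw]
Final: pos=(-8.937,-3.715), heading=15, 2 segment(s) drawn

Segment lengths:
  seg 1: (-10,-4) -> (-17.244,-5.941), length = 7.5
  seg 2: (-17.244,-5.941) -> (-8.937,-3.715), length = 8.6
Total = 16.1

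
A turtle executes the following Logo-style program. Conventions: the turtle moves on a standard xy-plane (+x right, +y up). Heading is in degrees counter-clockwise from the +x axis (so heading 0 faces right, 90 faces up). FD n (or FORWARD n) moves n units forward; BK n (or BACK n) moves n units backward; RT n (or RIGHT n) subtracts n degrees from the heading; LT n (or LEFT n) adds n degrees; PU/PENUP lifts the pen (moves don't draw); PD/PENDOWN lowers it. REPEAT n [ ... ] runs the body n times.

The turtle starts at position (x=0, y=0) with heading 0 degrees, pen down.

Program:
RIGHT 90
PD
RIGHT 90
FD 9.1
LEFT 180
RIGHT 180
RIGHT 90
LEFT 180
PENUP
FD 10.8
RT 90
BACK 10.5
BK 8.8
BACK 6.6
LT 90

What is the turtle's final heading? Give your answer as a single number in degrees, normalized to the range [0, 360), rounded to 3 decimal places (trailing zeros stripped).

Executing turtle program step by step:
Start: pos=(0,0), heading=0, pen down
RT 90: heading 0 -> 270
PD: pen down
RT 90: heading 270 -> 180
FD 9.1: (0,0) -> (-9.1,0) [heading=180, draw]
LT 180: heading 180 -> 0
RT 180: heading 0 -> 180
RT 90: heading 180 -> 90
LT 180: heading 90 -> 270
PU: pen up
FD 10.8: (-9.1,0) -> (-9.1,-10.8) [heading=270, move]
RT 90: heading 270 -> 180
BK 10.5: (-9.1,-10.8) -> (1.4,-10.8) [heading=180, move]
BK 8.8: (1.4,-10.8) -> (10.2,-10.8) [heading=180, move]
BK 6.6: (10.2,-10.8) -> (16.8,-10.8) [heading=180, move]
LT 90: heading 180 -> 270
Final: pos=(16.8,-10.8), heading=270, 1 segment(s) drawn

Answer: 270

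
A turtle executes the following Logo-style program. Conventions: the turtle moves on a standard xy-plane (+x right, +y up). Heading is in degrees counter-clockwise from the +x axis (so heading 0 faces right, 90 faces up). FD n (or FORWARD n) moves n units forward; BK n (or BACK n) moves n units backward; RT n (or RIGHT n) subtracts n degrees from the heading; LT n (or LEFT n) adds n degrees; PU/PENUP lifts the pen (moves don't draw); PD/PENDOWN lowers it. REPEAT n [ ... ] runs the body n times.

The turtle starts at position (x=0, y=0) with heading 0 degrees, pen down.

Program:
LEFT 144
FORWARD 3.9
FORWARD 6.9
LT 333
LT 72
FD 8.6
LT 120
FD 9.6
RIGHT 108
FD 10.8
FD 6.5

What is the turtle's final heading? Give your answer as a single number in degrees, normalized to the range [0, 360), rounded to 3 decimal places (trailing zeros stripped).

Executing turtle program step by step:
Start: pos=(0,0), heading=0, pen down
LT 144: heading 0 -> 144
FD 3.9: (0,0) -> (-3.155,2.292) [heading=144, draw]
FD 6.9: (-3.155,2.292) -> (-8.737,6.348) [heading=144, draw]
LT 333: heading 144 -> 117
LT 72: heading 117 -> 189
FD 8.6: (-8.737,6.348) -> (-17.232,5.003) [heading=189, draw]
LT 120: heading 189 -> 309
FD 9.6: (-17.232,5.003) -> (-11.19,-2.458) [heading=309, draw]
RT 108: heading 309 -> 201
FD 10.8: (-11.19,-2.458) -> (-21.273,-6.328) [heading=201, draw]
FD 6.5: (-21.273,-6.328) -> (-27.341,-8.658) [heading=201, draw]
Final: pos=(-27.341,-8.658), heading=201, 6 segment(s) drawn

Answer: 201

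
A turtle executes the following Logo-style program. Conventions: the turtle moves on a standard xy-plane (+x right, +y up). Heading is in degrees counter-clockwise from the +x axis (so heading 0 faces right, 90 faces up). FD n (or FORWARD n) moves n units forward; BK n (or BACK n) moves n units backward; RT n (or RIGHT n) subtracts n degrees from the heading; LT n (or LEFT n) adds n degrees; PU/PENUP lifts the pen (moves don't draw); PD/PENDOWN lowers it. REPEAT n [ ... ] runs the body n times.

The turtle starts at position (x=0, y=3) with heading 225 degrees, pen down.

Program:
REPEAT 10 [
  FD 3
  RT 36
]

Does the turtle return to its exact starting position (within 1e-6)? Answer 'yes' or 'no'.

Executing turtle program step by step:
Start: pos=(0,3), heading=225, pen down
REPEAT 10 [
  -- iteration 1/10 --
  FD 3: (0,3) -> (-2.121,0.879) [heading=225, draw]
  RT 36: heading 225 -> 189
  -- iteration 2/10 --
  FD 3: (-2.121,0.879) -> (-5.084,0.409) [heading=189, draw]
  RT 36: heading 189 -> 153
  -- iteration 3/10 --
  FD 3: (-5.084,0.409) -> (-7.757,1.771) [heading=153, draw]
  RT 36: heading 153 -> 117
  -- iteration 4/10 --
  FD 3: (-7.757,1.771) -> (-9.119,4.444) [heading=117, draw]
  RT 36: heading 117 -> 81
  -- iteration 5/10 --
  FD 3: (-9.119,4.444) -> (-8.65,7.407) [heading=81, draw]
  RT 36: heading 81 -> 45
  -- iteration 6/10 --
  FD 3: (-8.65,7.407) -> (-6.529,9.529) [heading=45, draw]
  RT 36: heading 45 -> 9
  -- iteration 7/10 --
  FD 3: (-6.529,9.529) -> (-3.566,9.998) [heading=9, draw]
  RT 36: heading 9 -> 333
  -- iteration 8/10 --
  FD 3: (-3.566,9.998) -> (-0.893,8.636) [heading=333, draw]
  RT 36: heading 333 -> 297
  -- iteration 9/10 --
  FD 3: (-0.893,8.636) -> (0.469,5.963) [heading=297, draw]
  RT 36: heading 297 -> 261
  -- iteration 10/10 --
  FD 3: (0.469,5.963) -> (0,3) [heading=261, draw]
  RT 36: heading 261 -> 225
]
Final: pos=(0,3), heading=225, 10 segment(s) drawn

Start position: (0, 3)
Final position: (0, 3)
Distance = 0; < 1e-6 -> CLOSED

Answer: yes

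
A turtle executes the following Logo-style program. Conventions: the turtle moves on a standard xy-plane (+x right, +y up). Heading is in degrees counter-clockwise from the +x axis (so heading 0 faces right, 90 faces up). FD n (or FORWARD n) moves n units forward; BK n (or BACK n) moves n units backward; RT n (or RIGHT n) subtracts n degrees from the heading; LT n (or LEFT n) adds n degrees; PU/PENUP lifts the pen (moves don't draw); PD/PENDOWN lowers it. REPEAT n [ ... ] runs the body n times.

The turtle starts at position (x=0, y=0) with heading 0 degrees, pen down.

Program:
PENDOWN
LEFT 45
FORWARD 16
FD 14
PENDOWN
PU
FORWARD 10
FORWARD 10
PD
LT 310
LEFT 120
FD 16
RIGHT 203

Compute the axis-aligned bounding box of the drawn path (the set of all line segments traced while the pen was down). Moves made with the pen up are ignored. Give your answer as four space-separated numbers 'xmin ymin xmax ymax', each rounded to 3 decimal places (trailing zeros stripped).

Answer: 0 0 35.355 49.856

Derivation:
Executing turtle program step by step:
Start: pos=(0,0), heading=0, pen down
PD: pen down
LT 45: heading 0 -> 45
FD 16: (0,0) -> (11.314,11.314) [heading=45, draw]
FD 14: (11.314,11.314) -> (21.213,21.213) [heading=45, draw]
PD: pen down
PU: pen up
FD 10: (21.213,21.213) -> (28.284,28.284) [heading=45, move]
FD 10: (28.284,28.284) -> (35.355,35.355) [heading=45, move]
PD: pen down
LT 310: heading 45 -> 355
LT 120: heading 355 -> 115
FD 16: (35.355,35.355) -> (28.593,49.856) [heading=115, draw]
RT 203: heading 115 -> 272
Final: pos=(28.593,49.856), heading=272, 3 segment(s) drawn

Segment endpoints: x in {0, 11.314, 21.213, 28.593, 35.355}, y in {0, 11.314, 21.213, 35.355, 49.856}
xmin=0, ymin=0, xmax=35.355, ymax=49.856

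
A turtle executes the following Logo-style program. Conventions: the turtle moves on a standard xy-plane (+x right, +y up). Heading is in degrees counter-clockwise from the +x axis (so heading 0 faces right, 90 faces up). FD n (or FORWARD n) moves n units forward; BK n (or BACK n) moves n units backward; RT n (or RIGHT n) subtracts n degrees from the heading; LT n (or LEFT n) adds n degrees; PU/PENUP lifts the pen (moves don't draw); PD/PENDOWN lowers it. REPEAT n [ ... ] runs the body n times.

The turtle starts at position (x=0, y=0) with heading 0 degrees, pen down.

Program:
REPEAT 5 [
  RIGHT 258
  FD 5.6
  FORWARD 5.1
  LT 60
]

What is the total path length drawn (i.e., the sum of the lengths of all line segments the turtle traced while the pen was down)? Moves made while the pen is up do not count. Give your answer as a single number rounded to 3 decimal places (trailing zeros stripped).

Answer: 53.5

Derivation:
Executing turtle program step by step:
Start: pos=(0,0), heading=0, pen down
REPEAT 5 [
  -- iteration 1/5 --
  RT 258: heading 0 -> 102
  FD 5.6: (0,0) -> (-1.164,5.478) [heading=102, draw]
  FD 5.1: (-1.164,5.478) -> (-2.225,10.466) [heading=102, draw]
  LT 60: heading 102 -> 162
  -- iteration 2/5 --
  RT 258: heading 162 -> 264
  FD 5.6: (-2.225,10.466) -> (-2.81,4.897) [heading=264, draw]
  FD 5.1: (-2.81,4.897) -> (-3.343,-0.175) [heading=264, draw]
  LT 60: heading 264 -> 324
  -- iteration 3/5 --
  RT 258: heading 324 -> 66
  FD 5.6: (-3.343,-0.175) -> (-1.065,4.941) [heading=66, draw]
  FD 5.1: (-1.065,4.941) -> (1.009,9.6) [heading=66, draw]
  LT 60: heading 66 -> 126
  -- iteration 4/5 --
  RT 258: heading 126 -> 228
  FD 5.6: (1.009,9.6) -> (-2.738,5.438) [heading=228, draw]
  FD 5.1: (-2.738,5.438) -> (-6.151,1.648) [heading=228, draw]
  LT 60: heading 228 -> 288
  -- iteration 5/5 --
  RT 258: heading 288 -> 30
  FD 5.6: (-6.151,1.648) -> (-1.301,4.448) [heading=30, draw]
  FD 5.1: (-1.301,4.448) -> (3.116,6.998) [heading=30, draw]
  LT 60: heading 30 -> 90
]
Final: pos=(3.116,6.998), heading=90, 10 segment(s) drawn

Segment lengths:
  seg 1: (0,0) -> (-1.164,5.478), length = 5.6
  seg 2: (-1.164,5.478) -> (-2.225,10.466), length = 5.1
  seg 3: (-2.225,10.466) -> (-2.81,4.897), length = 5.6
  seg 4: (-2.81,4.897) -> (-3.343,-0.175), length = 5.1
  seg 5: (-3.343,-0.175) -> (-1.065,4.941), length = 5.6
  seg 6: (-1.065,4.941) -> (1.009,9.6), length = 5.1
  seg 7: (1.009,9.6) -> (-2.738,5.438), length = 5.6
  seg 8: (-2.738,5.438) -> (-6.151,1.648), length = 5.1
  seg 9: (-6.151,1.648) -> (-1.301,4.448), length = 5.6
  seg 10: (-1.301,4.448) -> (3.116,6.998), length = 5.1
Total = 53.5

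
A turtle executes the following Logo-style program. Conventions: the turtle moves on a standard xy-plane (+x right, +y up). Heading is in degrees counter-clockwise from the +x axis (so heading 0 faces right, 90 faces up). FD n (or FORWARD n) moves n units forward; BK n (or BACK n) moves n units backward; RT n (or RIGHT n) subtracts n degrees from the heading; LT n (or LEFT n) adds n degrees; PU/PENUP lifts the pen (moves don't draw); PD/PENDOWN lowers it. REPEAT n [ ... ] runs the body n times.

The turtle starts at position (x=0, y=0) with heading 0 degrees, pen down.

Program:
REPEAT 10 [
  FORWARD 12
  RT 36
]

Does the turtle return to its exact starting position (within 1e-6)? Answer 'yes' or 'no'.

Executing turtle program step by step:
Start: pos=(0,0), heading=0, pen down
REPEAT 10 [
  -- iteration 1/10 --
  FD 12: (0,0) -> (12,0) [heading=0, draw]
  RT 36: heading 0 -> 324
  -- iteration 2/10 --
  FD 12: (12,0) -> (21.708,-7.053) [heading=324, draw]
  RT 36: heading 324 -> 288
  -- iteration 3/10 --
  FD 12: (21.708,-7.053) -> (25.416,-18.466) [heading=288, draw]
  RT 36: heading 288 -> 252
  -- iteration 4/10 --
  FD 12: (25.416,-18.466) -> (21.708,-29.879) [heading=252, draw]
  RT 36: heading 252 -> 216
  -- iteration 5/10 --
  FD 12: (21.708,-29.879) -> (12,-36.932) [heading=216, draw]
  RT 36: heading 216 -> 180
  -- iteration 6/10 --
  FD 12: (12,-36.932) -> (0,-36.932) [heading=180, draw]
  RT 36: heading 180 -> 144
  -- iteration 7/10 --
  FD 12: (0,-36.932) -> (-9.708,-29.879) [heading=144, draw]
  RT 36: heading 144 -> 108
  -- iteration 8/10 --
  FD 12: (-9.708,-29.879) -> (-13.416,-18.466) [heading=108, draw]
  RT 36: heading 108 -> 72
  -- iteration 9/10 --
  FD 12: (-13.416,-18.466) -> (-9.708,-7.053) [heading=72, draw]
  RT 36: heading 72 -> 36
  -- iteration 10/10 --
  FD 12: (-9.708,-7.053) -> (0,0) [heading=36, draw]
  RT 36: heading 36 -> 0
]
Final: pos=(0,0), heading=0, 10 segment(s) drawn

Start position: (0, 0)
Final position: (0, 0)
Distance = 0; < 1e-6 -> CLOSED

Answer: yes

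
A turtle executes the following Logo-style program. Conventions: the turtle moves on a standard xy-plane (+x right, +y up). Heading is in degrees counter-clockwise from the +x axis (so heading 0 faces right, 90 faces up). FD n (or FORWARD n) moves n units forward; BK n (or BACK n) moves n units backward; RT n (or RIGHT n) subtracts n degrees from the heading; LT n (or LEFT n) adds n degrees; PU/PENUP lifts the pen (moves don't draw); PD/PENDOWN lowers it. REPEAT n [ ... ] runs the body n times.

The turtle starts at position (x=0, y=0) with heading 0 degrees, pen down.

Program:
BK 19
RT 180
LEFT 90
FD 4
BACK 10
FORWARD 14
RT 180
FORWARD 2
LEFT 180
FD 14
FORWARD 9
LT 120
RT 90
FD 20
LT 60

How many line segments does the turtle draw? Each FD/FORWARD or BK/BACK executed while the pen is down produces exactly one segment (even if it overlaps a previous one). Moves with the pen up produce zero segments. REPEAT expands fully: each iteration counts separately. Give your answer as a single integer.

Executing turtle program step by step:
Start: pos=(0,0), heading=0, pen down
BK 19: (0,0) -> (-19,0) [heading=0, draw]
RT 180: heading 0 -> 180
LT 90: heading 180 -> 270
FD 4: (-19,0) -> (-19,-4) [heading=270, draw]
BK 10: (-19,-4) -> (-19,6) [heading=270, draw]
FD 14: (-19,6) -> (-19,-8) [heading=270, draw]
RT 180: heading 270 -> 90
FD 2: (-19,-8) -> (-19,-6) [heading=90, draw]
LT 180: heading 90 -> 270
FD 14: (-19,-6) -> (-19,-20) [heading=270, draw]
FD 9: (-19,-20) -> (-19,-29) [heading=270, draw]
LT 120: heading 270 -> 30
RT 90: heading 30 -> 300
FD 20: (-19,-29) -> (-9,-46.321) [heading=300, draw]
LT 60: heading 300 -> 0
Final: pos=(-9,-46.321), heading=0, 8 segment(s) drawn
Segments drawn: 8

Answer: 8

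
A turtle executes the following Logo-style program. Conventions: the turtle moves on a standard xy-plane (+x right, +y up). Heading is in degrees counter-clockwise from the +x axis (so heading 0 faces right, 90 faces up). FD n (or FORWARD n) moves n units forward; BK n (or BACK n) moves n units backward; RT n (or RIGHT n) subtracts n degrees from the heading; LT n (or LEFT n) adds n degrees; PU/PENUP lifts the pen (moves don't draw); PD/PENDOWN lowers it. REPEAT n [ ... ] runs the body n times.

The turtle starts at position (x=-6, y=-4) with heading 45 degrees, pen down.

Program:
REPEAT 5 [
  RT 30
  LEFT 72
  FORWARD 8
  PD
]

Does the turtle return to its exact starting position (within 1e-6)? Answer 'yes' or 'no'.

Executing turtle program step by step:
Start: pos=(-6,-4), heading=45, pen down
REPEAT 5 [
  -- iteration 1/5 --
  RT 30: heading 45 -> 15
  LT 72: heading 15 -> 87
  FD 8: (-6,-4) -> (-5.581,3.989) [heading=87, draw]
  PD: pen down
  -- iteration 2/5 --
  RT 30: heading 87 -> 57
  LT 72: heading 57 -> 129
  FD 8: (-5.581,3.989) -> (-10.616,10.206) [heading=129, draw]
  PD: pen down
  -- iteration 3/5 --
  RT 30: heading 129 -> 99
  LT 72: heading 99 -> 171
  FD 8: (-10.616,10.206) -> (-18.517,11.458) [heading=171, draw]
  PD: pen down
  -- iteration 4/5 --
  RT 30: heading 171 -> 141
  LT 72: heading 141 -> 213
  FD 8: (-18.517,11.458) -> (-25.227,7.101) [heading=213, draw]
  PD: pen down
  -- iteration 5/5 --
  RT 30: heading 213 -> 183
  LT 72: heading 183 -> 255
  FD 8: (-25.227,7.101) -> (-27.297,-0.627) [heading=255, draw]
  PD: pen down
]
Final: pos=(-27.297,-0.627), heading=255, 5 segment(s) drawn

Start position: (-6, -4)
Final position: (-27.297, -0.627)
Distance = 21.563; >= 1e-6 -> NOT closed

Answer: no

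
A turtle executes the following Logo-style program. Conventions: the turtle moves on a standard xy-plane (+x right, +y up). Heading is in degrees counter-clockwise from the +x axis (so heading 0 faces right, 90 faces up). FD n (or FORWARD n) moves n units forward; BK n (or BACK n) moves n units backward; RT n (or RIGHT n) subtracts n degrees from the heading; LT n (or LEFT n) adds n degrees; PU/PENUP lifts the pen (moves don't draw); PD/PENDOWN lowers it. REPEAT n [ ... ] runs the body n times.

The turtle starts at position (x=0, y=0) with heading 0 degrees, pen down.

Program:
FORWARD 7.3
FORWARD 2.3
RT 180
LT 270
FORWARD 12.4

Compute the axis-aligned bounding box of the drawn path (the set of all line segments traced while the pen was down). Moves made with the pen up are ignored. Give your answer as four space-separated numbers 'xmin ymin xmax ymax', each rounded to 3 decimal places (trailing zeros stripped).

Executing turtle program step by step:
Start: pos=(0,0), heading=0, pen down
FD 7.3: (0,0) -> (7.3,0) [heading=0, draw]
FD 2.3: (7.3,0) -> (9.6,0) [heading=0, draw]
RT 180: heading 0 -> 180
LT 270: heading 180 -> 90
FD 12.4: (9.6,0) -> (9.6,12.4) [heading=90, draw]
Final: pos=(9.6,12.4), heading=90, 3 segment(s) drawn

Segment endpoints: x in {0, 7.3, 9.6}, y in {0, 12.4}
xmin=0, ymin=0, xmax=9.6, ymax=12.4

Answer: 0 0 9.6 12.4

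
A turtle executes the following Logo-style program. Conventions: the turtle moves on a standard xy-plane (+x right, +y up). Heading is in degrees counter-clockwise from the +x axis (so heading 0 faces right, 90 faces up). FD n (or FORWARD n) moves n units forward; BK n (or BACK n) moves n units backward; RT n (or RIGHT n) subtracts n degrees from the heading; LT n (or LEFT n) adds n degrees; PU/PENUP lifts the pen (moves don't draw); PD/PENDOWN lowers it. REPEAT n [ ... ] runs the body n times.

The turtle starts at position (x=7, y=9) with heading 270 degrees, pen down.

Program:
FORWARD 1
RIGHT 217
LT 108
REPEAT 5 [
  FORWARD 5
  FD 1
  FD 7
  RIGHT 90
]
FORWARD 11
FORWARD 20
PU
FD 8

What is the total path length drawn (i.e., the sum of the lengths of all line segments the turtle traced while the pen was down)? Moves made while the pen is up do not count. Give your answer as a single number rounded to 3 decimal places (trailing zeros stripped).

Executing turtle program step by step:
Start: pos=(7,9), heading=270, pen down
FD 1: (7,9) -> (7,8) [heading=270, draw]
RT 217: heading 270 -> 53
LT 108: heading 53 -> 161
REPEAT 5 [
  -- iteration 1/5 --
  FD 5: (7,8) -> (2.272,9.628) [heading=161, draw]
  FD 1: (2.272,9.628) -> (1.327,9.953) [heading=161, draw]
  FD 7: (1.327,9.953) -> (-5.292,12.232) [heading=161, draw]
  RT 90: heading 161 -> 71
  -- iteration 2/5 --
  FD 5: (-5.292,12.232) -> (-3.664,16.96) [heading=71, draw]
  FD 1: (-3.664,16.96) -> (-3.338,17.905) [heading=71, draw]
  FD 7: (-3.338,17.905) -> (-1.059,24.524) [heading=71, draw]
  RT 90: heading 71 -> 341
  -- iteration 3/5 --
  FD 5: (-1.059,24.524) -> (3.668,22.896) [heading=341, draw]
  FD 1: (3.668,22.896) -> (4.614,22.571) [heading=341, draw]
  FD 7: (4.614,22.571) -> (11.232,20.292) [heading=341, draw]
  RT 90: heading 341 -> 251
  -- iteration 4/5 --
  FD 5: (11.232,20.292) -> (9.605,15.564) [heading=251, draw]
  FD 1: (9.605,15.564) -> (9.279,14.619) [heading=251, draw]
  FD 7: (9.279,14.619) -> (7,8) [heading=251, draw]
  RT 90: heading 251 -> 161
  -- iteration 5/5 --
  FD 5: (7,8) -> (2.272,9.628) [heading=161, draw]
  FD 1: (2.272,9.628) -> (1.327,9.953) [heading=161, draw]
  FD 7: (1.327,9.953) -> (-5.292,12.232) [heading=161, draw]
  RT 90: heading 161 -> 71
]
FD 11: (-5.292,12.232) -> (-1.71,22.633) [heading=71, draw]
FD 20: (-1.71,22.633) -> (4.801,41.543) [heading=71, draw]
PU: pen up
FD 8: (4.801,41.543) -> (7.405,49.108) [heading=71, move]
Final: pos=(7.405,49.108), heading=71, 18 segment(s) drawn

Segment lengths:
  seg 1: (7,9) -> (7,8), length = 1
  seg 2: (7,8) -> (2.272,9.628), length = 5
  seg 3: (2.272,9.628) -> (1.327,9.953), length = 1
  seg 4: (1.327,9.953) -> (-5.292,12.232), length = 7
  seg 5: (-5.292,12.232) -> (-3.664,16.96), length = 5
  seg 6: (-3.664,16.96) -> (-3.338,17.905), length = 1
  seg 7: (-3.338,17.905) -> (-1.059,24.524), length = 7
  seg 8: (-1.059,24.524) -> (3.668,22.896), length = 5
  seg 9: (3.668,22.896) -> (4.614,22.571), length = 1
  seg 10: (4.614,22.571) -> (11.232,20.292), length = 7
  seg 11: (11.232,20.292) -> (9.605,15.564), length = 5
  seg 12: (9.605,15.564) -> (9.279,14.619), length = 1
  seg 13: (9.279,14.619) -> (7,8), length = 7
  seg 14: (7,8) -> (2.272,9.628), length = 5
  seg 15: (2.272,9.628) -> (1.327,9.953), length = 1
  seg 16: (1.327,9.953) -> (-5.292,12.232), length = 7
  seg 17: (-5.292,12.232) -> (-1.71,22.633), length = 11
  seg 18: (-1.71,22.633) -> (4.801,41.543), length = 20
Total = 97

Answer: 97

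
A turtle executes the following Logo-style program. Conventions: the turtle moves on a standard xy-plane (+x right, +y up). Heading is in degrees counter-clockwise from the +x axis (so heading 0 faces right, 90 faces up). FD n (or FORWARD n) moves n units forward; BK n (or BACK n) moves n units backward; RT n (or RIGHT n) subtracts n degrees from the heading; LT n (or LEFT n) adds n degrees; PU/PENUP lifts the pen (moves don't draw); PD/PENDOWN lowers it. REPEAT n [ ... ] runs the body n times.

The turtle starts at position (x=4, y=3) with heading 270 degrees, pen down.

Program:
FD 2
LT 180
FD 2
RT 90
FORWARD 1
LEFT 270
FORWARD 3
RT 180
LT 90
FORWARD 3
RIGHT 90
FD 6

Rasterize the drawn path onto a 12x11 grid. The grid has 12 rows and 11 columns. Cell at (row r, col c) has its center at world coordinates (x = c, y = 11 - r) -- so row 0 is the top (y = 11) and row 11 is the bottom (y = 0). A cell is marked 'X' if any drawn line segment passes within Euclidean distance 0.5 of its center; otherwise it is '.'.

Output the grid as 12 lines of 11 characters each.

Answer: ...........
...........
...........
...........
...........
..X........
..X........
..X........
..X.XX.....
..X.XX.....
..X.XX.....
..XXXX.....

Derivation:
Segment 0: (4,3) -> (4,1)
Segment 1: (4,1) -> (4,3)
Segment 2: (4,3) -> (5,3)
Segment 3: (5,3) -> (5,-0)
Segment 4: (5,-0) -> (2,0)
Segment 5: (2,0) -> (2,6)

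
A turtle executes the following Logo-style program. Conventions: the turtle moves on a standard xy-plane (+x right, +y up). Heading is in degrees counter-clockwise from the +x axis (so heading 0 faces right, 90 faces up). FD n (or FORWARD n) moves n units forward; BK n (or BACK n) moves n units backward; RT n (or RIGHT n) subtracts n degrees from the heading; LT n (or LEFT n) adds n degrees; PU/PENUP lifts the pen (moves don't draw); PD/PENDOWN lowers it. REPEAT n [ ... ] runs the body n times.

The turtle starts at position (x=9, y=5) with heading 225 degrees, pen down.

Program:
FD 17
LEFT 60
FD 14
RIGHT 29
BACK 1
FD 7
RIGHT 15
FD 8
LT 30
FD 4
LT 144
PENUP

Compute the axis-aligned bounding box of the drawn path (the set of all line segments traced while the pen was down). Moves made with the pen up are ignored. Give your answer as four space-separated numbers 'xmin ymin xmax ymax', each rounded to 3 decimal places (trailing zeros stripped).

Answer: -4.727 -37.362 9 5

Derivation:
Executing turtle program step by step:
Start: pos=(9,5), heading=225, pen down
FD 17: (9,5) -> (-3.021,-7.021) [heading=225, draw]
LT 60: heading 225 -> 285
FD 14: (-3.021,-7.021) -> (0.603,-20.544) [heading=285, draw]
RT 29: heading 285 -> 256
BK 1: (0.603,-20.544) -> (0.845,-19.573) [heading=256, draw]
FD 7: (0.845,-19.573) -> (-0.849,-26.366) [heading=256, draw]
RT 15: heading 256 -> 241
FD 8: (-0.849,-26.366) -> (-4.727,-33.363) [heading=241, draw]
LT 30: heading 241 -> 271
FD 4: (-4.727,-33.363) -> (-4.658,-37.362) [heading=271, draw]
LT 144: heading 271 -> 55
PU: pen up
Final: pos=(-4.658,-37.362), heading=55, 6 segment(s) drawn

Segment endpoints: x in {-4.727, -4.658, -3.021, -0.849, 0.603, 0.845, 9}, y in {-37.362, -33.363, -26.366, -20.544, -19.573, -7.021, 5}
xmin=-4.727, ymin=-37.362, xmax=9, ymax=5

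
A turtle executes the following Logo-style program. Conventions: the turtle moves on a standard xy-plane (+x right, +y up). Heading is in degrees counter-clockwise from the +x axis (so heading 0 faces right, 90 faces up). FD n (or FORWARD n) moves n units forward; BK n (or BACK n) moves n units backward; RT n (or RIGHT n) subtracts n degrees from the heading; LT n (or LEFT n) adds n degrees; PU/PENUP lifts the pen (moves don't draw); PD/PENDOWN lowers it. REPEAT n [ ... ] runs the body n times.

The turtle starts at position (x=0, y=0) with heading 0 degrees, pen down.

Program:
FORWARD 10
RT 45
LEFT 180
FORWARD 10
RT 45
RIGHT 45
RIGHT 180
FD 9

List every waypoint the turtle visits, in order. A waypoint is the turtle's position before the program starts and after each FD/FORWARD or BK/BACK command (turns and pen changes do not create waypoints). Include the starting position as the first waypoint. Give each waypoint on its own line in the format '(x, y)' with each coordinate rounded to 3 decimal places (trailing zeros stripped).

Answer: (0, 0)
(10, 0)
(2.929, 7.071)
(-3.435, 0.707)

Derivation:
Executing turtle program step by step:
Start: pos=(0,0), heading=0, pen down
FD 10: (0,0) -> (10,0) [heading=0, draw]
RT 45: heading 0 -> 315
LT 180: heading 315 -> 135
FD 10: (10,0) -> (2.929,7.071) [heading=135, draw]
RT 45: heading 135 -> 90
RT 45: heading 90 -> 45
RT 180: heading 45 -> 225
FD 9: (2.929,7.071) -> (-3.435,0.707) [heading=225, draw]
Final: pos=(-3.435,0.707), heading=225, 3 segment(s) drawn
Waypoints (4 total):
(0, 0)
(10, 0)
(2.929, 7.071)
(-3.435, 0.707)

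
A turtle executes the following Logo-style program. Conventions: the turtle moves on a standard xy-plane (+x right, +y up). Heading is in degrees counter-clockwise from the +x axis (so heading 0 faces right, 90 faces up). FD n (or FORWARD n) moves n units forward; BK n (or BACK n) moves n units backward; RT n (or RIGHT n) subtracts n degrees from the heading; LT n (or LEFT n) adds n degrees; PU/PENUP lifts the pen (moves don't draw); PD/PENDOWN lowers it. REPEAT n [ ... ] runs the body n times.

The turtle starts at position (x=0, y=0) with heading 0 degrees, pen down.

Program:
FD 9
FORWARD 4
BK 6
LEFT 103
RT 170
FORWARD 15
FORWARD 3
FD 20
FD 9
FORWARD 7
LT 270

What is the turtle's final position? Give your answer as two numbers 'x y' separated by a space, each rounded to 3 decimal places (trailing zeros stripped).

Executing turtle program step by step:
Start: pos=(0,0), heading=0, pen down
FD 9: (0,0) -> (9,0) [heading=0, draw]
FD 4: (9,0) -> (13,0) [heading=0, draw]
BK 6: (13,0) -> (7,0) [heading=0, draw]
LT 103: heading 0 -> 103
RT 170: heading 103 -> 293
FD 15: (7,0) -> (12.861,-13.808) [heading=293, draw]
FD 3: (12.861,-13.808) -> (14.033,-16.569) [heading=293, draw]
FD 20: (14.033,-16.569) -> (21.848,-34.979) [heading=293, draw]
FD 9: (21.848,-34.979) -> (25.364,-43.264) [heading=293, draw]
FD 7: (25.364,-43.264) -> (28.099,-49.707) [heading=293, draw]
LT 270: heading 293 -> 203
Final: pos=(28.099,-49.707), heading=203, 8 segment(s) drawn

Answer: 28.099 -49.707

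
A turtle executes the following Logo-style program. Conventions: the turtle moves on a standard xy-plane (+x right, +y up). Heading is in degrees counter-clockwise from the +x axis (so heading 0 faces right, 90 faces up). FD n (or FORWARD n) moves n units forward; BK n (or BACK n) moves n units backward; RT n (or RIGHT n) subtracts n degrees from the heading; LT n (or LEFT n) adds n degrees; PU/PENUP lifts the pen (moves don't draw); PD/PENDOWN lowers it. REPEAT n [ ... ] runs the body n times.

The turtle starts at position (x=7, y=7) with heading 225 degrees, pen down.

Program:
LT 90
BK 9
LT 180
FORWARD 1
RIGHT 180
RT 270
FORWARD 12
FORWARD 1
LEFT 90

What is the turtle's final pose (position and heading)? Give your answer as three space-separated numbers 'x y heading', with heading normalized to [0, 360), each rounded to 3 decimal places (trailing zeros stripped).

Answer: 9.121 23.263 135

Derivation:
Executing turtle program step by step:
Start: pos=(7,7), heading=225, pen down
LT 90: heading 225 -> 315
BK 9: (7,7) -> (0.636,13.364) [heading=315, draw]
LT 180: heading 315 -> 135
FD 1: (0.636,13.364) -> (-0.071,14.071) [heading=135, draw]
RT 180: heading 135 -> 315
RT 270: heading 315 -> 45
FD 12: (-0.071,14.071) -> (8.414,22.556) [heading=45, draw]
FD 1: (8.414,22.556) -> (9.121,23.263) [heading=45, draw]
LT 90: heading 45 -> 135
Final: pos=(9.121,23.263), heading=135, 4 segment(s) drawn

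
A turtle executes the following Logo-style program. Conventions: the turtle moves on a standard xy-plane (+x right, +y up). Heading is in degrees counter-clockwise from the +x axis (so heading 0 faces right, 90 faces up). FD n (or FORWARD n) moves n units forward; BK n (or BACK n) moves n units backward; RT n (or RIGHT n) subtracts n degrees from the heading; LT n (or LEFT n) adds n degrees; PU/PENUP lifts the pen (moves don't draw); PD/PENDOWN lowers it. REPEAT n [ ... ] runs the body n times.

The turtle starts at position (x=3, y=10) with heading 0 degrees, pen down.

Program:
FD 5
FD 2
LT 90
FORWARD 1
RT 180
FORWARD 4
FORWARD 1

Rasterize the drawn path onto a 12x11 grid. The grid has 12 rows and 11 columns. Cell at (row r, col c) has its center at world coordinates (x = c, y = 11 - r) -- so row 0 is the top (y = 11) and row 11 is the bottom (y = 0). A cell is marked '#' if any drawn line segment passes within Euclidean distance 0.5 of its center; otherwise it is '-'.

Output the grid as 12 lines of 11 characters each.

Answer: ----------#
---########
----------#
----------#
----------#
----------#
-----------
-----------
-----------
-----------
-----------
-----------

Derivation:
Segment 0: (3,10) -> (8,10)
Segment 1: (8,10) -> (10,10)
Segment 2: (10,10) -> (10,11)
Segment 3: (10,11) -> (10,7)
Segment 4: (10,7) -> (10,6)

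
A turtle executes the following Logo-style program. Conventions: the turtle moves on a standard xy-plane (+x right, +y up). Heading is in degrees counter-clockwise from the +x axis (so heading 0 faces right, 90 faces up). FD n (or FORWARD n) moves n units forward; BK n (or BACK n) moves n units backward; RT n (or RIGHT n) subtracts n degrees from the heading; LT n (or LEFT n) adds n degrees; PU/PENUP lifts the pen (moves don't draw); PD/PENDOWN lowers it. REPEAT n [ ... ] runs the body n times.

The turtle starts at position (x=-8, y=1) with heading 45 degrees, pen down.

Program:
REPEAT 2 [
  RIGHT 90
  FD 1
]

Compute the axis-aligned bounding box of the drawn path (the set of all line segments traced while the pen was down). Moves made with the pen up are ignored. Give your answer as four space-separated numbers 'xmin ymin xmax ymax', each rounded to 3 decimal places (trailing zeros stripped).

Answer: -8 -0.414 -7.293 1

Derivation:
Executing turtle program step by step:
Start: pos=(-8,1), heading=45, pen down
REPEAT 2 [
  -- iteration 1/2 --
  RT 90: heading 45 -> 315
  FD 1: (-8,1) -> (-7.293,0.293) [heading=315, draw]
  -- iteration 2/2 --
  RT 90: heading 315 -> 225
  FD 1: (-7.293,0.293) -> (-8,-0.414) [heading=225, draw]
]
Final: pos=(-8,-0.414), heading=225, 2 segment(s) drawn

Segment endpoints: x in {-8, -7.293}, y in {-0.414, 0.293, 1}
xmin=-8, ymin=-0.414, xmax=-7.293, ymax=1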